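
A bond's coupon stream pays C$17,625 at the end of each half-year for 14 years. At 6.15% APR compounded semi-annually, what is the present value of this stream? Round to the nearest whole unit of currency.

C$327,705

With 2 periods per year: i = 0.03075, n = 28.
PV = 17625 × [1 − (1+0.03075)^(−28)] / 0.03075 = 17625 × 18.593207 = 327,705.2728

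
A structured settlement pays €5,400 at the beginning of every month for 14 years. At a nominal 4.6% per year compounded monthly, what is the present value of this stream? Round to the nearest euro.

€670,515

With 12 periods per year: i = 0.00383333, n = 168.
PV = PMT · [1 − (1+i)^(−n)] / i × (1+i) = 5400 · 124.169521 = 670,515.4147
(annuity-due: payments at period start, so ×(1+i).)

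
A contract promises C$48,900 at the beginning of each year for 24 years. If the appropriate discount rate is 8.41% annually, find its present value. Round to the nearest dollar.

C$539,586

PV = 48900 × [1 − (1+0.0841)^(−24)] / 0.0841 × (1+i) = 48900 × 11.034473 = 539,585.7523
(Beginning-of-period payments → annuity-due factor ×(1+i).)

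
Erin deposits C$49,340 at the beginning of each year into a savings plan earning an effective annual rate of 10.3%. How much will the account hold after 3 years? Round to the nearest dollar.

C$180,660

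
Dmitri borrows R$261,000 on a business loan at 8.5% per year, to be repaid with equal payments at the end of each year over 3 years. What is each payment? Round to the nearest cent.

R$102,191.74

Annuity-PV factor = 2.554022; PMT = 261000 / 2.554022 = 102,191.7439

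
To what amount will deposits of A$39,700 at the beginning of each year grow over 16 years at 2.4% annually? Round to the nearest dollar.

FV = 39700 × [(1+0.024)^16 − 1] / 0.024 × (1+i) = 39700 × 19.690737 = 781,722.2401
(Beginning-of-period payments → annuity-due factor ×(1+i).)

A$781,722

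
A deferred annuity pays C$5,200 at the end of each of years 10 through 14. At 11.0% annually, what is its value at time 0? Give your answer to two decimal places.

C$7,513.05

PV at t=9 (ordinary 5-year annuity): 5200 × a(5|0.11) = 5200 × 3.695897 = 19,218.6645
Discount back 9 years: 19,218.6645 × (1+0.11)^(−9) = 19,218.6645 × 0.390925 = 7,513.0520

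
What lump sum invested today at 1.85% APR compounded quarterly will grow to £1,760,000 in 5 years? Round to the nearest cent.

With 4 periods per year: i = 0.004625, n = 20.
Discount factor = (1+0.004625)^(−20) = 0.911844; PV = 1,760,000 × 0.911844 = 1,604,844.8063

£1,604,844.81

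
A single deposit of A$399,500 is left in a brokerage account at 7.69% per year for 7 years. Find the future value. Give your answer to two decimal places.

A$671,033.84

FV = 399,500 × (1 + 0.0769)^7 = 671,033.8405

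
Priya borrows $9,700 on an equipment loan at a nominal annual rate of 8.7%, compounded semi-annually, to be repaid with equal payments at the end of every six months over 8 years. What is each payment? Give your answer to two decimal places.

$854.09

With 2 periods per year: i = 0.0435, n = 16.
PMT = 9700 / ( [1 − (1+0.0435)^(−16)] / 0.0435 ) = 9700 / 11.357119 = 854.0898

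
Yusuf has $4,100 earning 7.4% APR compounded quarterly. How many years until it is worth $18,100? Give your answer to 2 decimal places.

20.25 years

Periodic rate i = 0.074/4 = 0.0185.
(1+i)^n = 18100/4100 = 4.41463, so n = ln 4.41463 / ln 1.0185 = 81.0064 quarters
= 81.0064/4 years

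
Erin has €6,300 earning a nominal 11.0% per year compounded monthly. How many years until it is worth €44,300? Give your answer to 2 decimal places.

17.81 years

Periodic rate i = 0.11/12 = 0.00916667.
(1+i)^n = 44300/6300 = 7.03175, so n = ln 7.03175 / ln 1.00917 = 213.7485 months
= 213.7485/12 years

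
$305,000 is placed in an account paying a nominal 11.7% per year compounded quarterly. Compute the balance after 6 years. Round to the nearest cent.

Periodic rate i = 0.117/4 = 0.02925; n = 6 × 4 = 24 periods.
FV = PV·(1+i)^n = 305,000 × 1.997565 = 609,257.4598

$609,257.46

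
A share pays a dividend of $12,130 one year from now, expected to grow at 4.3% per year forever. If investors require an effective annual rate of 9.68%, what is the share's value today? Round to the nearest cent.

$225,464.68

PV = PMT / (i − g) = 12130 / (0.0968 − 0.043) = 12130 / 0.053800 = 225,464.6840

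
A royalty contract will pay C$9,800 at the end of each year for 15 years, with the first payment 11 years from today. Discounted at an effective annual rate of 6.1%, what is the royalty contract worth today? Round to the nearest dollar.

PV at t=10 (ordinary 15-year annuity): 9800 × a(15|0.061) = 9800 × 9.649103 = 94,561.2133
Discount back 10 years: 94,561.2133 × (1+0.061)^(−10) = 94,561.2133 × 0.553154 = 52,306.9259

C$52,307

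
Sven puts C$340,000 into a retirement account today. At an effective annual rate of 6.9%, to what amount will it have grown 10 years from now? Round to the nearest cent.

FV = PV·(1+i)^n = 340,000 × 1.948844 = 662,606.9230

C$662,606.92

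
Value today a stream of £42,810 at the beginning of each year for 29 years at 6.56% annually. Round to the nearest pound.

£585,247

Annuity factor a(29|0.0656) × (1+i) = 13.670793; PV = 42810 × 13.670793 = 585,246.6555
(Beginning-of-period payments → annuity-due factor ×(1+i).)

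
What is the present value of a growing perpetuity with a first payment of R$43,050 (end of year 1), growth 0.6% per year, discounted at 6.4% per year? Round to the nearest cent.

R$742,241.38

PV = PMT / (i − g) = 43050 / (0.064 − 0.006) = 43050 / 0.058000 = 742,241.3793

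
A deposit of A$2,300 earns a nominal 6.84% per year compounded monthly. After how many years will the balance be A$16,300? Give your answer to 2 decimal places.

28.71 years

Periodic rate i = 0.0684/12 = 0.0057.
(1+i)^n = 16300/2300 = 7.08696, so n = ln 7.08696 / ln 1.0057 = 344.5319 months
= 344.5319/12 years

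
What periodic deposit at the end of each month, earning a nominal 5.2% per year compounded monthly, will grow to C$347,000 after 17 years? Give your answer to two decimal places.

C$1,061.95

i = 0.052/12 = 0.00433333 per month; n = 17·12 = 204.
PMT = 347000 / ( [(1+0.00433333)^204 − 1] / 0.00433333 ) = 347000 / 326.756353 = 1,061.9533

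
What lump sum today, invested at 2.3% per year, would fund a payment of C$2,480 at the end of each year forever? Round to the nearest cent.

C$107,826.09

PV = PMT / i = 2480 / 0.023 = 107,826.0870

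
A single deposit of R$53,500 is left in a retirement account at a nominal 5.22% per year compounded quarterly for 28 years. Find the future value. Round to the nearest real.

Periodic rate i = 0.0522/4 = 0.01305; n = 28 × 4 = 112 periods.
FV = PV·(1+i)^n = 53,500 × 4.272270 = 228,566.4280

R$228,566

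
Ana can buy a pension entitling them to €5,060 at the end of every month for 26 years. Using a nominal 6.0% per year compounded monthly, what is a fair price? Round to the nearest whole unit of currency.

€798,514

Periodic rate i = 0.06/12 = 0.005; n = 26 × 12 = 312 periods.
PV = PMT · [1 − (1+i)^(−n)] / i = 5060 · 157.809106 = 798,514.0765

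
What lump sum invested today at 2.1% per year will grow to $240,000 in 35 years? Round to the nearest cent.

$115,960.55

Discount factor = (1+0.021)^(−35) = 0.483169; PV = 240,000 × 0.483169 = 115,960.5506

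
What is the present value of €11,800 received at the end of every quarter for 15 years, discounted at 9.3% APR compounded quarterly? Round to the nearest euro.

€379,720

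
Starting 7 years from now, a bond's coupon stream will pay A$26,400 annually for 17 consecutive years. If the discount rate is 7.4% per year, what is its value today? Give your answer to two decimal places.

Value one period before first payment (t=6): 26400 × [1 − (1+0.074)^(−17)] / 0.074 = 26400 × 9.498422 = 250,758.3289
Discount back 6 years: 250,758.3289 × (1+0.074)^(−6) = 250,758.3289 × 0.651590 = 163,391.5824

A$163,391.58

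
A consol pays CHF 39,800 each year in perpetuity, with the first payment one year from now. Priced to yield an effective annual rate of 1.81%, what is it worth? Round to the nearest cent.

CHF 2,198,895.03

PV = C/r = 39800/0.0181 = 2,198,895.0276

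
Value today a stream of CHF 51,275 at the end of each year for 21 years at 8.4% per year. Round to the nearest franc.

CHF 498,212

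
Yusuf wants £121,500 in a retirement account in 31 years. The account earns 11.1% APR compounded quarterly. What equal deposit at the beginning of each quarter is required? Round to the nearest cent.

£113.95

Periodic rate i = 0.111/4 = 0.02775; n = 31 × 4 = 124 periods.
FV-annuity factor × (1+i) = 1066.210809; PMT = 121500 / 1066.210809 = 113.9550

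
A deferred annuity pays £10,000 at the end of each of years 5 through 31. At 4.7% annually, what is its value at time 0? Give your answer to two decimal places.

Value one period before first payment (t=4): 10000 × [1 − (1+0.047)^(−27)] / 0.047 = 10000 × 15.119984 = 151,199.8442
PV₀ = 151,199.8442 / (1+0.047)^4 = 151,199.8442 / 1.201674 = 125,824.3272

£125,824.33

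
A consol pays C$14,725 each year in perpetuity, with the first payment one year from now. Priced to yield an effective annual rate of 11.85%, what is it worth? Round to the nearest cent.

C$124,261.60

PV = PMT / i = 14725 / 0.1185 = 124,261.6034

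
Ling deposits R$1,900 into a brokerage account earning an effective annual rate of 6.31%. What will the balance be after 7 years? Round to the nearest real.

R$2,916

FV = PV·(1+i)^n = 1,900 × 1.534684 = 2,915.8987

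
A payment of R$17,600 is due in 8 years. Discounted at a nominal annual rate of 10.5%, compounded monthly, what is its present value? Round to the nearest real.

i = 0.105/12 = 0.00875 per month; n = 8·12 = 96.
PV = FV·(1+i)^(−n) = 17,600 × 0.433291 = 7,625.9172

R$7,626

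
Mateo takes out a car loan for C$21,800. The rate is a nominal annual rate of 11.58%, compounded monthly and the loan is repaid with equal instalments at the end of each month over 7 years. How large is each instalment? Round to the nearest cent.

C$379.95

i = 0.1158/12 = 0.00965 per month; n = 7·12 = 84.
PMT = 21800 / ( [1 − (1+0.00965)^(−84)] / 0.00965 ) = 21800 / 57.375923 = 379.9503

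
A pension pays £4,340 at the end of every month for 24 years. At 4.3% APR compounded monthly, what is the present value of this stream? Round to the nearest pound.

£778,836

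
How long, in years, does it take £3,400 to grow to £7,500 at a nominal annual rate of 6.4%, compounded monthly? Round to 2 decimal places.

12.39 years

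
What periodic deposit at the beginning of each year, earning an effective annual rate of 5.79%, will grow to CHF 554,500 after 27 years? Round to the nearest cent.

CHF 8,498.73

FV-annuity factor × (1+i) = 65.245041; PMT = 554500 / 65.245041 = 8,498.7302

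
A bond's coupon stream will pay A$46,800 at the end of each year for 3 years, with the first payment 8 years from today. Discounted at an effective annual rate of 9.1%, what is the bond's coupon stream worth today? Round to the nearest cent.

PV at t=7 (ordinary 3-year annuity): 46800 × a(3|0.091) = 46800 × 2.526790 = 118,253.7781
PV₀ = 118,253.7781 / (1+0.091)^7 = 118,253.7781 / 1.839811 = 64,274.9535

A$64,274.95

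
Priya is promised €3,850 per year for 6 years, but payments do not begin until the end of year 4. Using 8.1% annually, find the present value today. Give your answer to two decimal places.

PV at t=3 (ordinary 6-year annuity): 3850 × a(6|0.081) = 3850 × 4.608889 = 17,744.2221
PV₀ = 17,744.2221 / (1+0.081)^3 = 17,744.2221 / 1.263214 = 14,046.8804

€14,046.88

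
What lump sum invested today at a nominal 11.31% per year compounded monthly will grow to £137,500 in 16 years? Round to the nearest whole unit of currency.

£22,703

i = 0.1131/12 = 0.009425 per month; n = 16·12 = 192.
PV = FV·(1+i)^(−n) = 137,500 × 0.165113 = 22,703.0312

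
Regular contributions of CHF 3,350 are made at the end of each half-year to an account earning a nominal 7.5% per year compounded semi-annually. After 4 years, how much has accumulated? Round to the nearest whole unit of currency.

CHF 30,594

i = 0.075/2 = 0.0375 per half-year; n = 4·2 = 8.
FV = 3350 × [(1+0.0375)^8 − 1] / 0.0375 = 3350 × 9.132554 = 30,594.0567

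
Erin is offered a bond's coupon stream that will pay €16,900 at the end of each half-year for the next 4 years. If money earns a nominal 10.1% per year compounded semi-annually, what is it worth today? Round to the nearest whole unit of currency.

€109,008

i = 0.101/2 = 0.0505 per half-year; n = 4·2 = 8.
PV = PMT · [1 − (1+i)^(−n)] / i = 16900 · 6.450169 = 109,007.8637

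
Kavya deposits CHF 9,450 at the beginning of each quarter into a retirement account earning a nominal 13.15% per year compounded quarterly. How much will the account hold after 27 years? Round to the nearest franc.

CHF 9,470,352

With 4 periods per year: i = 0.032875, n = 108.
FV = PMT · [(1+i)^n − 1] / i × (1+i) = 9450 · 1002.153681 = 9,470,352.2827
(Beginning-of-period payments → annuity-due factor ×(1+i).)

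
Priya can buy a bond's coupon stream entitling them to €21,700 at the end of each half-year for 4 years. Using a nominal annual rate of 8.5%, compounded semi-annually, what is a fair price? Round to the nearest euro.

Periodic rate i = 0.085/2 = 0.0425; n = 4 × 2 = 8 periods.
PV = PMT · [1 − (1+i)^(−n)] / i = 21700 · 6.663782 = 144,604.0708

€144,604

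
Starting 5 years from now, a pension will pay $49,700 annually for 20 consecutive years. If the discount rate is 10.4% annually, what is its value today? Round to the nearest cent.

$277,227.00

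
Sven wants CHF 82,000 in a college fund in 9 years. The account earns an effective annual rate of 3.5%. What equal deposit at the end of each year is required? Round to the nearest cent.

FV-annuity factor = 10.368496; PMT = 82000 / 10.368496 = 7,908.5724

CHF 7,908.57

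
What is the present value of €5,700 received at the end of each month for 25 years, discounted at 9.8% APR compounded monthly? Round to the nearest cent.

€637,127.51

i = 0.098/12 = 0.00816667 per month; n = 25·12 = 300.
Annuity factor a(300|0.00816667) = 111.776756; PV = 5700 × 111.776756 = 637,127.5067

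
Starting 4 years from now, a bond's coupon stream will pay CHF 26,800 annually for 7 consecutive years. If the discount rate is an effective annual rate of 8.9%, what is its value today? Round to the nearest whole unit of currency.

CHF 104,793

Value one period before first payment (t=3): 26800 × [1 − (1+0.089)^(−7)] / 0.089 = 26800 × 5.049885 = 135,336.9176
PV₀ = 135,336.9176 / (1+0.089)^3 = 135,336.9176 / 1.291468 = 104,793.0888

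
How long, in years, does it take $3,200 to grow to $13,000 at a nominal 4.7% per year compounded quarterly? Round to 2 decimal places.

30.00 years

Periodic rate i = 0.047/4 = 0.01175.
(1+i)^n = 13000/3200 = 4.06250, so n = ln 4.06250 / ln 1.01175 = 120.0015 quarters
= 120.0015/4 years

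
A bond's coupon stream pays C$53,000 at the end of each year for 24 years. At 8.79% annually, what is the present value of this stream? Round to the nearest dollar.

C$523,131

Annuity factor a(24|0.0879) = 9.870388; PV = 53000 × 9.870388 = 523,130.5861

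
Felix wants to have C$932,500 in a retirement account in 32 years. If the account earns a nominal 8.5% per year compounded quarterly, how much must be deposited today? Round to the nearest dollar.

i = 0.085/4 = 0.02125 per quarter; n = 32·4 = 128.
Discount factor = (1+0.02125)^(−128) = 0.067779; PV = 932,500 × 0.067779 = 63,203.9090

C$63,204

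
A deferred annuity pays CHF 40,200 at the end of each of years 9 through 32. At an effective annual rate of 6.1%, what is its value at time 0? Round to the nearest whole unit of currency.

CHF 311,284

PV at t=8 (ordinary 24-year annuity): 40200 × a(24|0.061) = 40200 × 12.435213 = 499,895.5748
PV₀ = 499,895.5748 / (1+0.061)^8 = 499,895.5748 / 1.605917 = 311,283.5861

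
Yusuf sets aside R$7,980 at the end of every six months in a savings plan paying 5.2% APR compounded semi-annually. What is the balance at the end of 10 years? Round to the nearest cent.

R$205,910.86

Periodic rate i = 0.052/2 = 0.026; n = 10 × 2 = 20 periods.
FV = 7980 × [(1+0.026)^20 − 1] / 0.026 = 7980 × 25.803366 = 205,910.8622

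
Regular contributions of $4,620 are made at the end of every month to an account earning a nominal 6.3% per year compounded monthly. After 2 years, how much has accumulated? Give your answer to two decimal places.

i = 0.063/12 = 0.00525 per month; n = 2·12 = 24.
FV = PMT · [(1+i)^n − 1] / i = 4620 · 25.506357 = 117,839.3691

$117,839.37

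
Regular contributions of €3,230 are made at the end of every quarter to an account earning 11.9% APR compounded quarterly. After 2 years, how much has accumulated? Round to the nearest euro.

€28,697

i = 0.119/4 = 0.02975 per quarter; n = 2·4 = 8.
FV = 3230 × [(1+0.02975)^8 − 1] / 0.02975 = 3230 × 8.884451 = 28,696.7773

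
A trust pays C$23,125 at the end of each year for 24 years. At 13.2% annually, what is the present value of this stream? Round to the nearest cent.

PV = 23125 × [1 − (1+0.132)^(−24)] / 0.132 = 23125 × 7.189291 = 166,252.3567

C$166,252.36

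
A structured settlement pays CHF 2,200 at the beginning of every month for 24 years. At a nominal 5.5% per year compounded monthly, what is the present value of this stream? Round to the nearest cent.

CHF 352,998.30

i = 0.055/12 = 0.00458333 per month; n = 24·12 = 288.
PV = PMT · [1 − (1+i)^(−n)] / i × (1+i) = 2200 · 160.453772 = 352,998.2993
Payments are at the start of each period, so multiply by (1+i).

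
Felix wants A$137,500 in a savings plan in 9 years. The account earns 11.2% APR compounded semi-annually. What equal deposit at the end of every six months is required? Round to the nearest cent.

With 2 periods per year: i = 0.056, n = 18.
FV-annuity factor = 29.759909; PMT = 137500 / 29.759909 = 4,620.3099

A$4,620.31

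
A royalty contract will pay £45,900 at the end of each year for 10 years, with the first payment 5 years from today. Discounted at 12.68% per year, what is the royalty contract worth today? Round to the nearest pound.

Value one period before first payment (t=4): 45900 × [1 − (1+0.1268)^(−10)] / 0.1268 = 45900 × 5.496356 = 252,282.7285
Discount back 4 years: 252,282.7285 × (1+0.1268)^(−4) = 252,282.7285 × 0.620316 = 156,494.8918

£156,495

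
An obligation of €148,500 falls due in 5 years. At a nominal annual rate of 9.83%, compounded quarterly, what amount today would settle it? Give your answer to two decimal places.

€91,380.04

i = 0.0983/4 = 0.024575 per quarter; n = 5·4 = 20.
Discount factor = (1+0.024575)^(−20) = 0.615354; PV = 148,500 × 0.615354 = 91,380.0432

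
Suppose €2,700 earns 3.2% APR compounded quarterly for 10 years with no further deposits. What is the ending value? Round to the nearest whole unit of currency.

With 4 periods per year: i = 0.008, n = 40.
FV = PV·(1+i)^n = 2,700 × 1.375376 = 3,713.5139

€3,714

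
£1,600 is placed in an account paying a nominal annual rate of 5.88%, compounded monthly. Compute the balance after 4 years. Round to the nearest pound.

£2,023

Periodic rate i = 0.0588/12 = 0.0049; n = 4 × 12 = 48 periods.
FV = PV·(1+i)^n = 1,600 × 1.264435 = 2,023.0965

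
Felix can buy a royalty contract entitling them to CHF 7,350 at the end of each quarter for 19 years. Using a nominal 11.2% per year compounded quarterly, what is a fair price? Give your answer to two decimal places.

Periodic rate i = 0.112/4 = 0.028; n = 19 × 4 = 76 periods.
PV = PMT · [1 − (1+i)^(−n)] / i = 7350 · 31.335383 = 230,315.0682

CHF 230,315.07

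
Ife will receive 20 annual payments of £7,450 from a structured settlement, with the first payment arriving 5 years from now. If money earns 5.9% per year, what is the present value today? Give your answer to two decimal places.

PV at t=4 (ordinary 20-year annuity): 7450 × a(20|0.059) = 7450 × 11.563618 = 86,148.9568
Discount back 4 years: 86,148.9568 × (1+0.059)^(−4) = 86,148.9568 × 0.795090 = 68,496.1533

£68,496.15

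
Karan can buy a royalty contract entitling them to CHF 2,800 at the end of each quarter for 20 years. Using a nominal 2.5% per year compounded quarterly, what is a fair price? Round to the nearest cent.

With 4 periods per year: i = 0.00625, n = 80.
PV = PMT · [1 − (1+i)^(−n)] / i = 2800 · 62.803973 = 175,851.1247

CHF 175,851.12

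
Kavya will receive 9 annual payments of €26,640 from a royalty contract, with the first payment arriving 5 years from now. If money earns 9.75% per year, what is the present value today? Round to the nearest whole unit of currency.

€106,805

Value one period before first payment (t=4): 26640 × [1 − (1+0.0975)^(−9)] / 0.0975 = 26640 × 5.816700 = 154,956.8891
PV₀ = 154,956.8891 / (1+0.0975)^4 = 154,956.8891 / 1.450835 = 106,805.2924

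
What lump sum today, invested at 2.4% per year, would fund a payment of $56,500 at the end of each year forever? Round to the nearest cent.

PV = C/r = 56500/0.024 = 2,354,166.6667

$2,354,166.67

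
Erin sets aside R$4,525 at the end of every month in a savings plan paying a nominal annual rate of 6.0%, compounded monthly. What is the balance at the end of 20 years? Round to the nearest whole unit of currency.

R$2,090,735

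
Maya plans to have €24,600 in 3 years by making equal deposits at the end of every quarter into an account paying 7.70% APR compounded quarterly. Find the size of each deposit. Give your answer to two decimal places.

With 4 periods per year: i = 0.01925, n = 12.
PMT = 24600 / ( [(1+0.01925)^12 − 1] / 0.01925 ) = 24600 / 13.355666 = 1,841.9149

€1,841.91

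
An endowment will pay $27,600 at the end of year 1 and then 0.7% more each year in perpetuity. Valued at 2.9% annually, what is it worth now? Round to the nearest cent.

PV = D₁/(r − g) = 27600/(0.029 − 0.007) = 1,254,545.4545

$1,254,545.45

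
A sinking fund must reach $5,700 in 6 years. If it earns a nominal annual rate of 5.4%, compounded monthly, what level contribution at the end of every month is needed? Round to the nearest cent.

$67.21

i = 0.054/12 = 0.0045 per month; n = 6·12 = 72.
PMT = 5700 / ( [(1+0.0045)^72 − 1] / 0.0045 ) = 5700 / 84.809497 = 67.2095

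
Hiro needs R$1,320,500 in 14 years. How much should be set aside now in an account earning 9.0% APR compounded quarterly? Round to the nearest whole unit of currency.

R$379,833

With 4 periods per year: i = 0.0225, n = 56.
PV = 1,320,500 / (1 + 0.0225)^56 = 1,320,500 / 3.476528 = 379,832.9806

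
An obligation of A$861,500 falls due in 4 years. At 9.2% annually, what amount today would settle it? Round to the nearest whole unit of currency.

A$605,849

PV = 861,500 / (1 + 0.092)^4 = 861,500 / 1.421970 = 605,849.4644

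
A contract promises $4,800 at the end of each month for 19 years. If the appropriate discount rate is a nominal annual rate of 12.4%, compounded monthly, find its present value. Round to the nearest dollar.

With 12 periods per year: i = 0.0103333, n = 228.
PV = PMT · [1 − (1+i)^(−n)] / i = 4800 · 87.488547 = 419,945.0259

$419,945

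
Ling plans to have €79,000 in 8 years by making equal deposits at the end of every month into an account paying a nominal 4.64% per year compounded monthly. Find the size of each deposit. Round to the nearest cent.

With 12 periods per year: i = 0.00386667, n = 96.
PMT = 79000 / ( [(1+0.00386667)^96 − 1] / 0.00386667 ) = 79000 / 115.974767 = 681.1827

€681.18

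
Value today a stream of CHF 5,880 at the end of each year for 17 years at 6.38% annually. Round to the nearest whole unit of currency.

CHF 59,957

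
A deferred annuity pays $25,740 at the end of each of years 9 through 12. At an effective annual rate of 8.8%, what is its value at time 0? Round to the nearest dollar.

Value one period before first payment (t=8): 25740 × [1 − (1+0.088)^(−4)] / 0.088 = 25740 × 3.253993 = 83,757.7843
Discount back 8 years: 83,757.7843 × (1+0.088)^(−8) = 83,757.7843 × 0.509294 = 42,657.3642

$42,657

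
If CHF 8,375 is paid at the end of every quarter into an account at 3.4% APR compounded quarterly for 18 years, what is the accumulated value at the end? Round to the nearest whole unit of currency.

CHF 827,009

With 4 periods per year: i = 0.0085, n = 72.
FV = PMT · [(1+i)^n − 1] / i = 8375 · 98.747361 = 827,009.1500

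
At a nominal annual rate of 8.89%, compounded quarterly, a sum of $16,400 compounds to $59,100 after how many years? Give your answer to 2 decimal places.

14.58 years

Periodic rate i = 0.0889/4 = 0.022225.
n = ln(59100/16400) / ln(1+0.022225) = ln(3.60366) / 0.021982 = 58.3191 quarters
= 58.3191/4 years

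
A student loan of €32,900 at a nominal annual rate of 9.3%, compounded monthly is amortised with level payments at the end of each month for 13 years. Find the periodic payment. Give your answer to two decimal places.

i = 0.093/12 = 0.00775 per month; n = 13·12 = 156.
PMT = 32900 / ( [1 − (1+0.00775)^(−156)] / 0.00775 ) = 32900 / 90.336761 = 364.1928

€364.19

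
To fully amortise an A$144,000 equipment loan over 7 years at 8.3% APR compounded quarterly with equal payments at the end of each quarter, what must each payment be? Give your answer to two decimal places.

i = 0.083/4 = 0.02075 per quarter; n = 7·4 = 28.
PMT = 144000 / ( [1 − (1+0.02075)^(−28)] / 0.02075 ) = 144000 / 21.075935 = 6,832.4371

A$6,832.44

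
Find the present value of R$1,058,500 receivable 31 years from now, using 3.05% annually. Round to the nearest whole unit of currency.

R$417,064

Discount factor = (1+0.0305)^(−31) = 0.394014; PV = 1,058,500 × 0.394014 = 417,064.2676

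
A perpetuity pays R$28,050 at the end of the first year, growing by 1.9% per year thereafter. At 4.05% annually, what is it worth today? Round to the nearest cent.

R$1,304,651.16

PV = D₁/(r − g) = 28050/(0.0405 − 0.019) = 1,304,651.1628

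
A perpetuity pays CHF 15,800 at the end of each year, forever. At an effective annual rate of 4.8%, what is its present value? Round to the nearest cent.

CHF 329,166.67

PV = C/r = 15800/0.048 = 329,166.6667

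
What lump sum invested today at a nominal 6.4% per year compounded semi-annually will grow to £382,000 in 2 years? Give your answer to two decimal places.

£336,778.67

Periodic rate i = 0.064/2 = 0.032; n = 2 × 2 = 4 periods.
PV = FV·(1+i)^(−n) = 382,000 × 0.881620 = 336,778.6671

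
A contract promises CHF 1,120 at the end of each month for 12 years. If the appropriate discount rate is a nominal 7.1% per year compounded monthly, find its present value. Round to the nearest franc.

Periodic rate i = 0.071/12 = 0.00591667; n = 12 × 12 = 144 periods.
PV = PMT · [1 − (1+i)^(−n)] / i = 1120 · 96.738046 = 108,346.6118

CHF 108,347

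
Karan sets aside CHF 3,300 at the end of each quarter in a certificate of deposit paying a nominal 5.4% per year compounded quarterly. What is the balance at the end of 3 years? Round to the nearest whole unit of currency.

CHF 42,677

With 4 periods per year: i = 0.0135, n = 12.
FV = 3300 × [(1+0.0135)^12 − 1] / 0.0135 = 3300 × 12.932340 = 42,676.7207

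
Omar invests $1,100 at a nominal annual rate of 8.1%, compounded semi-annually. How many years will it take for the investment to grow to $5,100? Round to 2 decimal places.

Periodic rate i = 0.081/2 = 0.0405.
(1+i)^n = 5100/1100 = 4.63636, so n = ln 4.63636 / ln 1.0405 = 38.6367 half-years
= 38.6367/2 years

19.32 years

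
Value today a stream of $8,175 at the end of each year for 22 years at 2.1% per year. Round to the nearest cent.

PV = PMT · [1 − (1+i)^(−n)] / i = 8175 · 17.474111 = 142,850.8550

$142,850.86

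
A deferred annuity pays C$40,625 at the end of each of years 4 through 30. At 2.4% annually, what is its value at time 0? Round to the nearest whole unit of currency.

C$745,491

PV at t=3 (ordinary 27-year annuity): 40625 × a(27|0.024) = 40625 × 19.703754 = 800,465.0178
PV₀ = 800,465.0178 / (1+0.024)^3 = 800,465.0178 / 1.073742 = 745,491.1413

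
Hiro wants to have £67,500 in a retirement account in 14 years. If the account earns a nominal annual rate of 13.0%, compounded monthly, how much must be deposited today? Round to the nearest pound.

£11,044

With 12 periods per year: i = 0.0108333, n = 168.
Discount factor = (1+0.0108333)^(−168) = 0.163619; PV = 67,500 × 0.163619 = 11,044.3094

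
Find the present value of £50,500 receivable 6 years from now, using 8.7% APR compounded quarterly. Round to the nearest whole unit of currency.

£30,131

With 4 periods per year: i = 0.02175, n = 24.
PV = 50,500 / (1 + 0.02175)^24 = 50,500 / 1.675990 = 30,131.4384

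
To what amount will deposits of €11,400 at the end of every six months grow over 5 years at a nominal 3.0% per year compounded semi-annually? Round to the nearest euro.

€122,011

Periodic rate i = 0.03/2 = 0.015; n = 5 × 2 = 10 periods.
FV = PMT · [(1+i)^n − 1] / i = 11400 · 10.702722 = 122,011.0270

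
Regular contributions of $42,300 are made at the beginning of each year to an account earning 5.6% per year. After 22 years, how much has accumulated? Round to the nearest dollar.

FV = PMT · [(1+i)^n − 1] / i × (1+i) = 42300 · 43.671945 = 1,847,323.2618
Payments are at the start of each period, so multiply by (1+i).

$1,847,323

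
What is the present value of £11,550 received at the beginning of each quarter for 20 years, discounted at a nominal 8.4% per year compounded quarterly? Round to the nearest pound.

With 4 periods per year: i = 0.021, n = 80.
PV = 11550 × [1 − (1+0.021)^(−80)] / 0.021 × (1+i) = 11550 × 39.398705 = 455,055.0376
Payments are at the start of each period, so multiply by (1+i).

£455,055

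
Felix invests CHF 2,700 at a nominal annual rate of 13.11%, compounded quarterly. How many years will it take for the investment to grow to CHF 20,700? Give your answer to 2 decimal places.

Periodic rate i = 0.1311/4 = 0.032775.
n = ln(20700/2700) / ln(1+0.032775) = ln(7.66667) / 0.032249 = 63.1604 quarters
= 63.1604/4 years

15.79 years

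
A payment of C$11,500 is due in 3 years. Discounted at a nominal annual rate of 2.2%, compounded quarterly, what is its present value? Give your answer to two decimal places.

i = 0.022/4 = 0.0055 per quarter; n = 3·4 = 12.
PV = 11,500 / (1 + 0.0055)^12 = 11,500 / 1.068034 = 10,767.4519

C$10,767.45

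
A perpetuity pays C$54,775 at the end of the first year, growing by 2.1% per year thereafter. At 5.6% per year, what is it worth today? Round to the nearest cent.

PV = D₁/(r − g) = 54775/(0.056 − 0.021) = 1,565,000.0000

C$1,565,000.00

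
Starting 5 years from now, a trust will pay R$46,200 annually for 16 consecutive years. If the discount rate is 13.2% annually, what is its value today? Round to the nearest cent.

R$183,830.18

Value one period before first payment (t=4): 46200 × [1 − (1+0.132)^(−16)] / 0.132 = 46200 × 6.533720 = 301,857.8796
Discount back 4 years: 301,857.8796 × (1+0.132)^(−4) = 301,857.8796 × 0.608996 = 183,830.1788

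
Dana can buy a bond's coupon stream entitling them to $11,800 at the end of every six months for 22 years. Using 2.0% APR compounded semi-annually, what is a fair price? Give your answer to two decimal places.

With 2 periods per year: i = 0.01, n = 44.
PV = PMT · [1 − (1+i)^(−n)] / i = 11800 · 35.455454 = 418,374.3516

$418,374.35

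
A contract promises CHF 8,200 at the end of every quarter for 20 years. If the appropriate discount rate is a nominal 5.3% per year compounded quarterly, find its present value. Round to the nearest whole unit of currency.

CHF 402,960

Periodic rate i = 0.053/4 = 0.01325; n = 20 × 4 = 80 periods.
PV = 8200 × [1 − (1+0.01325)^(−80)] / 0.01325 = 8200 × 49.141439 = 402,959.8020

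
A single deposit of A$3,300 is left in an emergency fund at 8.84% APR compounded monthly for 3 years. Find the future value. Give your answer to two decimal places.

Periodic rate i = 0.0884/12 = 0.00736667; n = 3 × 12 = 36 periods.
3,300 × (1+0.00736667)^36 = 3,300 × 1.302425 = 4,298.0027

A$4,298.00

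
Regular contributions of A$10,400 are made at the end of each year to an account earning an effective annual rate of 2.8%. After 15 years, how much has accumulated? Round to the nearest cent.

A$190,617.64

FV = 10400 × [(1+0.028)^15 − 1] / 0.028 = 10400 × 18.328620 = 190,617.6440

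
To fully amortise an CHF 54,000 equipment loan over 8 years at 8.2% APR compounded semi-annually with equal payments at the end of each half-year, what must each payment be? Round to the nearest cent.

CHF 4,668.53

Periodic rate i = 0.082/2 = 0.041; n = 8 × 2 = 16 periods.
PMT = 54000 / ( [1 − (1+0.041)^(−16)] / 0.041 ) = 54000 / 11.566806 = 4,668.5316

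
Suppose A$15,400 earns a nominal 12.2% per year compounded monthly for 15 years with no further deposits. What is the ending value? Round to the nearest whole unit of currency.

A$95,119

i = 0.122/12 = 0.0101667 per month; n = 15·12 = 180.
FV = 15,400 × (1 + 0.0101667)^180 = 95,118.8900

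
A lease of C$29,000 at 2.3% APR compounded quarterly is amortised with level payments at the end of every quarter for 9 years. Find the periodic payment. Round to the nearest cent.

With 4 periods per year: i = 0.00575, n = 36.
Annuity-PV factor = 32.434471; PMT = 29000 / 32.434471 = 894.1105

C$894.11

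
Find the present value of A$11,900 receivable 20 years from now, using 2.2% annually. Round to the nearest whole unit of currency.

A$7,701

PV = 11,900 / (1 + 0.022)^20 = 11,900 / 1.545318 = 7,700.6794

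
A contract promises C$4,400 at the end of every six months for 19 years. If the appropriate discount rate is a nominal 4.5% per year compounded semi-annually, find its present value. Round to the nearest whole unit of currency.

C$111,597

Periodic rate i = 0.045/2 = 0.0225; n = 19 × 2 = 38 periods.
PV = PMT · [1 − (1+i)^(−n)] / i = 4400 · 25.362991 = 111,597.1612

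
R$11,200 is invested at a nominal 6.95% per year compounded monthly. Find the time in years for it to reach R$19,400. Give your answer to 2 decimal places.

7.93 years

Periodic rate i = 0.0695/12 = 0.00579167.
(1+i)^n = 19400/11200 = 1.73214, so n = ln 1.73214 / ln 1.00579 = 95.1278 months
= 95.1278/12 years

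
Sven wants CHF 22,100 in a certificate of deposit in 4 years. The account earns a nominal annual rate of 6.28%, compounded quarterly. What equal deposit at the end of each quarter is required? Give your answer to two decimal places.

CHF 1,225.78

Periodic rate i = 0.0628/4 = 0.0157; n = 4 × 4 = 16 periods.
PMT = 22100 / ( [(1+0.0157)^16 − 1] / 0.0157 ) = 22100 / 18.029351 = 1,225.7790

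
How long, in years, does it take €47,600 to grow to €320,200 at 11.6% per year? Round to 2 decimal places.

(1+i)^n = 320200/47600 = 6.72689, so n = ln 6.72689 / ln 1.116 = 17.3676 years

17.37 years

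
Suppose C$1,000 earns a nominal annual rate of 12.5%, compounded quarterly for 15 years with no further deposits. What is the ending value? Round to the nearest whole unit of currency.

Periodic rate i = 0.125/4 = 0.03125; n = 15 × 4 = 60 periods.
FV = PV·(1+i)^n = 1,000 × 6.336329 = 6,336.3286

C$6,336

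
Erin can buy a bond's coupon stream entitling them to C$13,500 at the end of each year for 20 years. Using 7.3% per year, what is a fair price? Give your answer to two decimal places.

PV = 13500 × [1 − (1+0.073)^(−20)] / 0.073 = 13500 × 10.351422 = 139,744.1989

C$139,744.20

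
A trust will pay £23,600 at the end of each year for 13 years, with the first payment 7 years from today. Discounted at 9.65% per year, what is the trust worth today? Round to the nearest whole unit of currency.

£98,229

PV at t=6 (ordinary 13-year annuity): 23600 × a(13|0.0965) = 23600 × 7.234020 = 170,722.8612
PV₀ = 170,722.8612 / (1+0.0965)^6 = 170,722.8612 / 1.738008 = 98,229.0320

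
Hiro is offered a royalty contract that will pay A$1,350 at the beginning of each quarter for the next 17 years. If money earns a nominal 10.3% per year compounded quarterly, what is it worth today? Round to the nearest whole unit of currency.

i = 0.103/4 = 0.02575 per quarter; n = 17·4 = 68.
PV = PMT · [1 − (1+i)^(−n)] / i × (1+i) = 1350 · 32.764607 = 44,232.2200
(annuity-due: payments at period start, so ×(1+i).)

A$44,232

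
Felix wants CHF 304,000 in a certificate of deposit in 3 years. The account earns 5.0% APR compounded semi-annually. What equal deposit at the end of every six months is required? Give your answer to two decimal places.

i = 0.05/2 = 0.025 per half-year; n = 3·2 = 6.
FV-annuity factor = 6.387737; PMT = 304000 / 6.387737 = 47,591.1912

CHF 47,591.19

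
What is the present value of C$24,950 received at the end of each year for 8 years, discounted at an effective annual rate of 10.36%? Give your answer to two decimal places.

C$131,379.74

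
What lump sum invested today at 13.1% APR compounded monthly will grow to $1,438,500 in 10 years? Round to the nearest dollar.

$390,901

Periodic rate i = 0.131/12 = 0.0109167; n = 10 × 12 = 120 periods.
PV = 1,438,500 / (1 + 0.0109167)^120 = 1,438,500 / 3.679957 = 390,901.2548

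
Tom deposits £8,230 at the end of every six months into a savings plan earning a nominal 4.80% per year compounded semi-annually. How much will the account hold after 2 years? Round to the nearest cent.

Periodic rate i = 0.048/2 = 0.024; n = 2 × 2 = 4 periods.
FV = 8230 × [(1+0.024)^4 − 1] / 0.024 = 8230 × 4.146318 = 34,124.1957

£34,124.20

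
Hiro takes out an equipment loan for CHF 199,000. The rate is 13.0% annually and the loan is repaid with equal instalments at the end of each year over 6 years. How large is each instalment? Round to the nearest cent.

PMT = 199000 / ( [1 − (1+0.13)^(−6)] / 0.13 ) = 199000 / 3.997550 = 49,780.4932

CHF 49,780.49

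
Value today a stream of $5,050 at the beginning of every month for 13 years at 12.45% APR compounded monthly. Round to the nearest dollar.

$393,509

Periodic rate i = 0.1245/12 = 0.010375; n = 13 × 12 = 156 periods.
Annuity factor a(156|0.010375) × (1+i) = 77.922525; PV = 5050 × 77.922525 = 393,508.7515
(annuity-due: payments at period start, so ×(1+i).)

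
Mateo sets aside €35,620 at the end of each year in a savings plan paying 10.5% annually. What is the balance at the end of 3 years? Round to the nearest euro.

FV = 35620 × [(1+0.105)^3 − 1] / 0.105 = 35620 × 3.326025 = 118,473.0105

€118,473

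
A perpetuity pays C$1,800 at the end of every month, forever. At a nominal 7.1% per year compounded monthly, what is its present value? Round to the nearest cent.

Periodic rate i = 0.071/12 = 0.00591667.
PV = C/r = 1800/0.00591667 = 304,225.3521

C$304,225.35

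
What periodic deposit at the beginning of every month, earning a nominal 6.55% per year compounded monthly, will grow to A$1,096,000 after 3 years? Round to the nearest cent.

With 12 periods per year: i = 0.00545833, n = 36.
FV-annuity factor × (1+i) = 39.877884; PMT = 1.096e+06 / 39.877884 = 27,483.9059

A$27,483.91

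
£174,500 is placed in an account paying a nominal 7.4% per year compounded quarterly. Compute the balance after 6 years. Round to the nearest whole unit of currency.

£270,932

i = 0.074/4 = 0.0185 per quarter; n = 6·4 = 24.
FV = 174,500 × (1 + 0.0185)^24 = 270,931.9553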